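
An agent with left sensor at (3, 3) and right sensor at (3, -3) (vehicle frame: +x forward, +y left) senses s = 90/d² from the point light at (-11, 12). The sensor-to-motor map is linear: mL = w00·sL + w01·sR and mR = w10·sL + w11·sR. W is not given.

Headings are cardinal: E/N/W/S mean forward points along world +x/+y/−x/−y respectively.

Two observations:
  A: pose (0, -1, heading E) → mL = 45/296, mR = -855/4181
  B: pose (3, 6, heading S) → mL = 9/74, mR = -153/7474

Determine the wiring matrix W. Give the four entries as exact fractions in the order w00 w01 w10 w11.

obs A: pose=(0,-1,E) → sL=45/148, sR=45/226, mL=45/296, mR=-855/4181
obs B: pose=(3,6,S) → sL=9/37, sR=45/101, mL=9/74, mR=-153/7474
sensor matrix S = [[45/148, 45/226], [9/37, 45/101]]; det S = 147015/1689124
solve [mL_A; mL_B] = S·[w00; w01] and [mR_A; mR_B] = S·[w10; w11]:
  w00 = 1/2, w01 = 0, w10 = -1, w11 = 1/2

1/2 0 -1 1/2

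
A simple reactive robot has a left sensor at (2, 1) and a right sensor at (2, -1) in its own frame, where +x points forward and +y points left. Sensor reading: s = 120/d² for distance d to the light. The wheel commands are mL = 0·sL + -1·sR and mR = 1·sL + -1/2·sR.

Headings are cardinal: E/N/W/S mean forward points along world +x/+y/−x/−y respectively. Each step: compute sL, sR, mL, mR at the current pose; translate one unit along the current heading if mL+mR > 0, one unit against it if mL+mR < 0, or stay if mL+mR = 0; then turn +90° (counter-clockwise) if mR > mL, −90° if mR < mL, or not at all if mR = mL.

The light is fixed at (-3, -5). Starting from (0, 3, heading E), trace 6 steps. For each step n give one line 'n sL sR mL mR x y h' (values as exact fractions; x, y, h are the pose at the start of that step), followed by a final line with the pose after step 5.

0 60/53 60/37 -60/37 630/1961 0 3 E
1 120/101 120/109 -120/109 7020/11009 -1 3 N
2 10/3 15/8 -15/8 115/48 -1 2 W
3 120/29 24/5 -24/5 252/145 -2 2 S
4 4/3 60/29 -60/29 26/87 -2 3 E
5 120/101 120/101 -120/101 60/101 -3 3 N
final -3 2 W

n=0: pose=(0,3,E); sL=60/53, sR=60/37; mL=-60/37, mR=630/1961; mL+mR=-2550/1961 → advance -1; mR−mL=3810/1961 → turn +1·90°
n=1: pose=(-1,3,N); sL=120/101, sR=120/109; mL=-120/109, mR=7020/11009; mL+mR=-5100/11009 → advance -1; mR−mL=19140/11009 → turn +1·90°
n=2: pose=(-1,2,W); sL=10/3, sR=15/8; mL=-15/8, mR=115/48; mL+mR=25/48 → advance +1; mR−mL=205/48 → turn +1·90°
n=3: pose=(-2,2,S); sL=120/29, sR=24/5; mL=-24/5, mR=252/145; mL+mR=-444/145 → advance -1; mR−mL=948/145 → turn +1·90°
n=4: pose=(-2,3,E); sL=4/3, sR=60/29; mL=-60/29, mR=26/87; mL+mR=-154/87 → advance -1; mR−mL=206/87 → turn +1·90°
n=5: pose=(-3,3,N); sL=120/101, sR=120/101; mL=-120/101, mR=60/101; mL+mR=-60/101 → advance -1; mR−mL=180/101 → turn +1·90°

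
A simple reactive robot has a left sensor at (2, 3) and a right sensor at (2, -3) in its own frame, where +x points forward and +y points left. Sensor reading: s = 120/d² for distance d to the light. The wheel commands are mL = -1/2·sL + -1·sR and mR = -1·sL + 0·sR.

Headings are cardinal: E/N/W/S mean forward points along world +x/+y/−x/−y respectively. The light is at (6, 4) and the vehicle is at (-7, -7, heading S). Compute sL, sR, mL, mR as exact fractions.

left sensor world pos  = (-4, -9); dL² = 269
right sensor world pos = (-10, -9); dR² = 425
sL = 120/269 = 120/269
sR = 120/425 = 24/85
mL = -1/2·sL + -1·sR = -11556/22865
mR = -1·sL + 0·sR = -120/269

120/269 24/85 -11556/22865 -120/269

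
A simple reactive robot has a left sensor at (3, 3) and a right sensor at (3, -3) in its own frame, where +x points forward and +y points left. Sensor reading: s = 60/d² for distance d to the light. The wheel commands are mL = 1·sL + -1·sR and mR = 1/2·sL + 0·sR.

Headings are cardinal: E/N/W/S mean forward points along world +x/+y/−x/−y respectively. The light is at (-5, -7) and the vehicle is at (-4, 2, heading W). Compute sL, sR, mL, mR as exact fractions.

3/2 15/37 81/74 3/4

left sensor world pos  = (-7, -1); dL² = 40
right sensor world pos = (-7, 5); dR² = 148
sL = 60/40 = 3/2
sR = 60/148 = 15/37
mL = 1·sL + -1·sR = 81/74
mR = 1/2·sL + 0·sR = 3/4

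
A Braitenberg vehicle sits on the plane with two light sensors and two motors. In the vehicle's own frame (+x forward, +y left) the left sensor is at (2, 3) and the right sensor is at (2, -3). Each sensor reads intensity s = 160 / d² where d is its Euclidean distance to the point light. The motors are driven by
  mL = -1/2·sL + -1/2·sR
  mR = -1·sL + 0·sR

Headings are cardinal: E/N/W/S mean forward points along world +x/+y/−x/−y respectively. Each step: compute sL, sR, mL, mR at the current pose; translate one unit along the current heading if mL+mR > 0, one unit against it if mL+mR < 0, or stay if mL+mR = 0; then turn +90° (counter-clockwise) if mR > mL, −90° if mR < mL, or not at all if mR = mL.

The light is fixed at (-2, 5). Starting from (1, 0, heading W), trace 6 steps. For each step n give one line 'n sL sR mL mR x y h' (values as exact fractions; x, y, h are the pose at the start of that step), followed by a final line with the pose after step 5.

0 32/13 32 -224/13 -32/13 1 0 W
1 80/49 16/5 -592/245 -80/49 2 0 S
2 160/37 32/17 -1952/629 -160/37 2 1 E
3 20/9 40/9 -10/3 -20/9 1 1 S
4 32/5 160/61 -1376/305 -32/5 1 2 E
5 16/5 80/13 -304/65 -16/5 0 2 S
final 0 3 E

n=0: pose=(1,0,W); sL=32/13, sR=32; mL=-224/13, mR=-32/13; mL+mR=-256/13 → advance -1; mR−mL=192/13 → turn +1·90°
n=1: pose=(2,0,S); sL=80/49, sR=16/5; mL=-592/245, mR=-80/49; mL+mR=-992/245 → advance -1; mR−mL=192/245 → turn +1·90°
n=2: pose=(2,1,E); sL=160/37, sR=32/17; mL=-1952/629, mR=-160/37; mL+mR=-4672/629 → advance -1; mR−mL=-768/629 → turn -1·90°
n=3: pose=(1,1,S); sL=20/9, sR=40/9; mL=-10/3, mR=-20/9; mL+mR=-50/9 → advance -1; mR−mL=10/9 → turn +1·90°
n=4: pose=(1,2,E); sL=32/5, sR=160/61; mL=-1376/305, mR=-32/5; mL+mR=-3328/305 → advance -1; mR−mL=-576/305 → turn -1·90°
n=5: pose=(0,2,S); sL=16/5, sR=80/13; mL=-304/65, mR=-16/5; mL+mR=-512/65 → advance -1; mR−mL=96/65 → turn +1·90°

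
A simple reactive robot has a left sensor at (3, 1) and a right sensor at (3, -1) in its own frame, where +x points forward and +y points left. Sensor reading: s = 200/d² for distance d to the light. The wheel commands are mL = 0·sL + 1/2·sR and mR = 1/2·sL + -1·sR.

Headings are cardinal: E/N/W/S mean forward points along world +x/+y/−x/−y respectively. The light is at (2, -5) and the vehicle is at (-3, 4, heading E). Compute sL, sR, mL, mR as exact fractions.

left sensor world pos  = (0, 5); dL² = 104
right sensor world pos = (0, 3); dR² = 68
sL = 200/104 = 25/13
sR = 200/68 = 50/17
mL = 0·sL + 1/2·sR = 25/17
mR = 1/2·sL + -1·sR = -875/442

25/13 50/17 25/17 -875/442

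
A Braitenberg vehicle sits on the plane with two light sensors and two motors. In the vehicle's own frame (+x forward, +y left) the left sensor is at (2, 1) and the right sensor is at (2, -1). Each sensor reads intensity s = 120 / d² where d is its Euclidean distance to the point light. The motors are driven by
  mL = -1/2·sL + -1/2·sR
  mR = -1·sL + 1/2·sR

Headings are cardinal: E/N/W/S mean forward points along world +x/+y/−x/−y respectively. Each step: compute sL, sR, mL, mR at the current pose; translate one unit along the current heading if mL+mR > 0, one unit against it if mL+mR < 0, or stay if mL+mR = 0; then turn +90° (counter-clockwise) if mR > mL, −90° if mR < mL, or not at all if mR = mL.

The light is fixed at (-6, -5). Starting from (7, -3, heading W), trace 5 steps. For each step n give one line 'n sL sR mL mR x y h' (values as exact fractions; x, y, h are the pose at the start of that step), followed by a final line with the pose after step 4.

n=0: pose=(7,-3,W); sL=60/61, sR=12/13; mL=-756/793, mR=-414/793; mL+mR=-90/61 → advance -1; mR−mL=342/793 → turn +1·90°
n=1: pose=(8,-3,S); sL=8/15, sR=120/169; mL=-1576/2535, mR=-452/2535; mL+mR=-4/5 → advance -1; mR−mL=1124/2535 → turn +1·90°
n=2: pose=(8,-2,E); sL=15/34, sR=6/13; mL=-399/884, mR=-93/442; mL+mR=-45/68 → advance -1; mR−mL=213/884 → turn +1·90°
n=3: pose=(7,-2,N); sL=120/169, sR=120/221; mL=-1800/2873, mR=-1260/2873; mL+mR=-180/169 → advance -1; mR−mL=540/2873 → turn +1·90°
n=4: pose=(7,-3,W); sL=60/61, sR=12/13; mL=-756/793, mR=-414/793; mL+mR=-90/61 → advance -1; mR−mL=342/793 → turn +1·90°

0 60/61 12/13 -756/793 -414/793 7 -3 W
1 8/15 120/169 -1576/2535 -452/2535 8 -3 S
2 15/34 6/13 -399/884 -93/442 8 -2 E
3 120/169 120/221 -1800/2873 -1260/2873 7 -2 N
4 60/61 12/13 -756/793 -414/793 7 -3 W
final 8 -3 S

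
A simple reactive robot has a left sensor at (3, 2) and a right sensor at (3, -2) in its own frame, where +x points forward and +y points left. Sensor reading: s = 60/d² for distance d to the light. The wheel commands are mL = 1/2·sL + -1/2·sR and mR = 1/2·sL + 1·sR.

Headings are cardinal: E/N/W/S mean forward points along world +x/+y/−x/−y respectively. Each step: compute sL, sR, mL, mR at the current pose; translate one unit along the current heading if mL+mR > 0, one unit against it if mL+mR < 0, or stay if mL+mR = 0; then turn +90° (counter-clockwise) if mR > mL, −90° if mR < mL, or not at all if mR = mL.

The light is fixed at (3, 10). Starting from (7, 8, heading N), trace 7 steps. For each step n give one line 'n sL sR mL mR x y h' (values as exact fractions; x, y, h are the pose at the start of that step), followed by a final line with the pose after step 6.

n=0: pose=(7,8,N); sL=12, sR=60/37; mL=192/37, mR=282/37; mL+mR=474/37 → advance +1; mR−mL=90/37 → turn +1·90°
n=1: pose=(7,9,W); sL=6, sR=30; mL=-12, mR=33; mL+mR=21 → advance +1; mR−mL=45 → turn +1·90°
n=2: pose=(6,9,S); sL=60/41, sR=60/17; mL=-720/697, mR=2970/697; mL+mR=2250/697 → advance +1; mR−mL=90/17 → turn +1·90°
n=3: pose=(6,8,E); sL=5/3, sR=15/13; mL=10/39, mR=155/78; mL+mR=175/78 → advance +1; mR−mL=45/26 → turn +1·90°
n=4: pose=(7,8,N); sL=12, sR=60/37; mL=192/37, mR=282/37; mL+mR=474/37 → advance +1; mR−mL=90/37 → turn +1·90°
n=5: pose=(7,9,W); sL=6, sR=30; mL=-12, mR=33; mL+mR=21 → advance +1; mR−mL=45 → turn +1·90°
n=6: pose=(6,9,S); sL=60/41, sR=60/17; mL=-720/697, mR=2970/697; mL+mR=2250/697 → advance +1; mR−mL=90/17 → turn +1·90°

0 12 60/37 192/37 282/37 7 8 N
1 6 30 -12 33 7 9 W
2 60/41 60/17 -720/697 2970/697 6 9 S
3 5/3 15/13 10/39 155/78 6 8 E
4 12 60/37 192/37 282/37 7 8 N
5 6 30 -12 33 7 9 W
6 60/41 60/17 -720/697 2970/697 6 9 S
final 6 8 E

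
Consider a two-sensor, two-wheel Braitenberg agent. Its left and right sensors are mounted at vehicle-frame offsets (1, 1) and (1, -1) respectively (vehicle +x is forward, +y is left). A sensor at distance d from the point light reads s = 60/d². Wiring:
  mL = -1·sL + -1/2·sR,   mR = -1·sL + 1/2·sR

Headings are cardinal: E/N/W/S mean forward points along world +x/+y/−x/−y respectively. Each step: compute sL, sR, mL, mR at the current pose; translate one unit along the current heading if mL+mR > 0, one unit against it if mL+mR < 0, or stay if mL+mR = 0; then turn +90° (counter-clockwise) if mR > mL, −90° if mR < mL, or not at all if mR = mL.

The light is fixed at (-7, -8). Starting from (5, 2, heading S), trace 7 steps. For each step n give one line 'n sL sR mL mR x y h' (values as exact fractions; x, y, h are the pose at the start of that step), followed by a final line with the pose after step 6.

0 6/25 30/101 -981/2525 -231/2525 5 2 S
1 60/313 60/269 -25530/84197 -6750/84197 5 3 E
2 15/61 5/24 -1025/2928 -415/2928 4 3 N
3 60/181 60/221 -18690/40001 -7830/40001 4 2 W
4 6/25 30/101 -981/2525 -231/2525 5 2 S
5 60/313 60/269 -25530/84197 -6750/84197 5 3 E
6 15/61 5/24 -1025/2928 -415/2928 4 3 N
final 4 2 W

n=0: pose=(5,2,S); sL=6/25, sR=30/101; mL=-981/2525, mR=-231/2525; mL+mR=-12/25 → advance -1; mR−mL=30/101 → turn +1·90°
n=1: pose=(5,3,E); sL=60/313, sR=60/269; mL=-25530/84197, mR=-6750/84197; mL+mR=-120/313 → advance -1; mR−mL=60/269 → turn +1·90°
n=2: pose=(4,3,N); sL=15/61, sR=5/24; mL=-1025/2928, mR=-415/2928; mL+mR=-30/61 → advance -1; mR−mL=5/24 → turn +1·90°
n=3: pose=(4,2,W); sL=60/181, sR=60/221; mL=-18690/40001, mR=-7830/40001; mL+mR=-120/181 → advance -1; mR−mL=60/221 → turn +1·90°
n=4: pose=(5,2,S); sL=6/25, sR=30/101; mL=-981/2525, mR=-231/2525; mL+mR=-12/25 → advance -1; mR−mL=30/101 → turn +1·90°
n=5: pose=(5,3,E); sL=60/313, sR=60/269; mL=-25530/84197, mR=-6750/84197; mL+mR=-120/313 → advance -1; mR−mL=60/269 → turn +1·90°
n=6: pose=(4,3,N); sL=15/61, sR=5/24; mL=-1025/2928, mR=-415/2928; mL+mR=-30/61 → advance -1; mR−mL=5/24 → turn +1·90°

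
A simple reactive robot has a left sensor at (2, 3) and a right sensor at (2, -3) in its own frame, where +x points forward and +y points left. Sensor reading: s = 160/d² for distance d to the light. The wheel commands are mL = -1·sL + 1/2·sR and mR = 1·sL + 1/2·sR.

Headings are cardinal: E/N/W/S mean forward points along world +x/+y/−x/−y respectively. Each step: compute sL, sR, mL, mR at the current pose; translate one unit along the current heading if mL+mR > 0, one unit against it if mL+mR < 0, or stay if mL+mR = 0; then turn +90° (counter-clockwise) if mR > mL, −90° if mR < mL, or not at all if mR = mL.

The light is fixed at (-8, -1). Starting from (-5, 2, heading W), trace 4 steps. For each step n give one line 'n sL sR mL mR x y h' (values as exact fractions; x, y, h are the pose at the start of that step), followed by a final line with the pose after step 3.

0 160 160/37 -5840/37 6000/37 -5 2 W
1 80/13 80 440/13 600/13 -6 2 S
2 160/41 160/17 560/697 6000/697 -6 1 E
3 10 40/13 -110/13 150/13 -5 1 N
final -5 2 W

n=0: pose=(-5,2,W); sL=160, sR=160/37; mL=-5840/37, mR=6000/37; mL+mR=160/37 → advance +1; mR−mL=320 → turn +1·90°
n=1: pose=(-6,2,S); sL=80/13, sR=80; mL=440/13, mR=600/13; mL+mR=80 → advance +1; mR−mL=160/13 → turn +1·90°
n=2: pose=(-6,1,E); sL=160/41, sR=160/17; mL=560/697, mR=6000/697; mL+mR=160/17 → advance +1; mR−mL=320/41 → turn +1·90°
n=3: pose=(-5,1,N); sL=10, sR=40/13; mL=-110/13, mR=150/13; mL+mR=40/13 → advance +1; mR−mL=20 → turn +1·90°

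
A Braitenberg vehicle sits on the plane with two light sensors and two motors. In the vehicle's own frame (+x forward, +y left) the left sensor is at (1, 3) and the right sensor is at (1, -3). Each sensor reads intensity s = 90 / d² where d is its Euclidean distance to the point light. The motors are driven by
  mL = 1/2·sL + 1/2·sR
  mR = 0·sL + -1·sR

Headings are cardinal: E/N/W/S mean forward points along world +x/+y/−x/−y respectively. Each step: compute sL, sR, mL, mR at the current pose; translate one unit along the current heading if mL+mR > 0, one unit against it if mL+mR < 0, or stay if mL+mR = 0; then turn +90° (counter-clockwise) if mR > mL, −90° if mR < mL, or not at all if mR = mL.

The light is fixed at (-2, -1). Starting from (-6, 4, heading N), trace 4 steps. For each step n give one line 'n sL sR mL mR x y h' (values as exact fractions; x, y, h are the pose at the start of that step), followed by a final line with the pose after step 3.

n=0: pose=(-6,4,N); sL=18/17, sR=90/37; mL=1098/629, mR=-90/37; mL+mR=-432/629 → advance -1; mR−mL=-2628/629 → turn -1·90°
n=1: pose=(-6,3,E); sL=45/29, sR=9; mL=153/29, mR=-9; mL+mR=-108/29 → advance -1; mR−mL=-414/29 → turn -1·90°
n=2: pose=(-7,3,S); sL=90/13, sR=90/73; mL=3870/949, mR=-90/73; mL+mR=2700/949 → advance +1; mR−mL=-5040/949 → turn -1·90°
n=3: pose=(-7,2,W); sL=5/2, sR=5/4; mL=15/8, mR=-5/4; mL+mR=5/8 → advance +1; mR−mL=-25/8 → turn -1·90°

0 18/17 90/37 1098/629 -90/37 -6 4 N
1 45/29 9 153/29 -9 -6 3 E
2 90/13 90/73 3870/949 -90/73 -7 3 S
3 5/2 5/4 15/8 -5/4 -7 2 W
final -8 2 N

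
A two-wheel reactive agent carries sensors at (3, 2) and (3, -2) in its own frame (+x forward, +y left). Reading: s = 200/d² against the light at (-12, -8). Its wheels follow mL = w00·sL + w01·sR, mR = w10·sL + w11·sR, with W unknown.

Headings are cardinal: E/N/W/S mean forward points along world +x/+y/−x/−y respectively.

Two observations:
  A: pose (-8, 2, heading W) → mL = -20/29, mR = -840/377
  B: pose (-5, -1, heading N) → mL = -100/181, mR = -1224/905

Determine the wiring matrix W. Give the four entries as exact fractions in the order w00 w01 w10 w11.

0 -1/2 -1/2 -1/2

obs A: pose=(-8,2,W) → sL=40/13, sR=40/29, mL=-20/29, mR=-840/377
obs B: pose=(-5,-1,N) → sL=8/5, sR=200/181, mL=-100/181, mR=-1224/905
sensor matrix S = [[40/13, 40/29], [8/5, 200/181]]; det S = 81408/68237
solve [mL_A; mL_B] = S·[w00; w01] and [mR_A; mR_B] = S·[w10; w11]:
  w00 = 0, w01 = -1/2, w10 = -1/2, w11 = -1/2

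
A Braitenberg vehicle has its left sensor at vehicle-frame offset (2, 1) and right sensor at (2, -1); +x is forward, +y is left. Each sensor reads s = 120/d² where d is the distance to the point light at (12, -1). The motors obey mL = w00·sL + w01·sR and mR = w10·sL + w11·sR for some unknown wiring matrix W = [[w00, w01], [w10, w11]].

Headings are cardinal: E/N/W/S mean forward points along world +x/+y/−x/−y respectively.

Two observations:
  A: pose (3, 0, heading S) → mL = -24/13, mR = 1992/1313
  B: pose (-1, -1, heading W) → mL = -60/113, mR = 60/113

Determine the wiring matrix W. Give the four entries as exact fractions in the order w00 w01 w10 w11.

-1 0 1/2 1/2

obs A: pose=(3,0,S) → sL=24/13, sR=120/101, mL=-24/13, mR=1992/1313
obs B: pose=(-1,-1,W) → sL=60/113, sR=60/113, mL=-60/113, mR=60/113
sensor matrix S = [[24/13, 120/101], [60/113, 60/113]]; det S = 51840/148369
solve [mL_A; mL_B] = S·[w00; w01] and [mR_A; mR_B] = S·[w10; w11]:
  w00 = -1, w01 = 0, w10 = 1/2, w11 = 1/2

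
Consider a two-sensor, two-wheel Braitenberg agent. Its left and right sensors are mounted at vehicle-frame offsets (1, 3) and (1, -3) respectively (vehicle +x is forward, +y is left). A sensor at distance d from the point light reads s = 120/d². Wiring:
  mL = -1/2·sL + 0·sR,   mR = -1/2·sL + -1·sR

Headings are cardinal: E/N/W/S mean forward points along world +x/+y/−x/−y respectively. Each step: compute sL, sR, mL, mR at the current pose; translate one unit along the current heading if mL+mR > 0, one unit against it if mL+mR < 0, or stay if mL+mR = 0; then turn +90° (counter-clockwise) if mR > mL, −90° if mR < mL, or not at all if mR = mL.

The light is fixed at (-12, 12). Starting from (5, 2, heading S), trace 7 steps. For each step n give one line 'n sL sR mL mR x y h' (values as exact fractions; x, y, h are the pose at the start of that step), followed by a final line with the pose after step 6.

0 120/521 120/317 -60/521 -81540/165157 5 2 S
1 3/10 30/73 -3/20 -819/1460 5 3 W
2 120/289 24/101 -60/289 -12996/29189 6 3 N
3 12/41 12/53 -6/41 -810/2173 6 2 E
4 120/521 120/317 -60/521 -81540/165157 5 2 S
5 3/10 30/73 -3/20 -819/1460 5 3 W
6 120/289 24/101 -60/289 -12996/29189 6 3 N
final 6 2 E

n=0: pose=(5,2,S); sL=120/521, sR=120/317; mL=-60/521, mR=-81540/165157; mL+mR=-100560/165157 → advance -1; mR−mL=-120/317 → turn -1·90°
n=1: pose=(5,3,W); sL=3/10, sR=30/73; mL=-3/20, mR=-819/1460; mL+mR=-519/730 → advance -1; mR−mL=-30/73 → turn -1·90°
n=2: pose=(6,3,N); sL=120/289, sR=24/101; mL=-60/289, mR=-12996/29189; mL+mR=-19056/29189 → advance -1; mR−mL=-24/101 → turn -1·90°
n=3: pose=(6,2,E); sL=12/41, sR=12/53; mL=-6/41, mR=-810/2173; mL+mR=-1128/2173 → advance -1; mR−mL=-12/53 → turn -1·90°
n=4: pose=(5,2,S); sL=120/521, sR=120/317; mL=-60/521, mR=-81540/165157; mL+mR=-100560/165157 → advance -1; mR−mL=-120/317 → turn -1·90°
n=5: pose=(5,3,W); sL=3/10, sR=30/73; mL=-3/20, mR=-819/1460; mL+mR=-519/730 → advance -1; mR−mL=-30/73 → turn -1·90°
n=6: pose=(6,3,N); sL=120/289, sR=24/101; mL=-60/289, mR=-12996/29189; mL+mR=-19056/29189 → advance -1; mR−mL=-24/101 → turn -1·90°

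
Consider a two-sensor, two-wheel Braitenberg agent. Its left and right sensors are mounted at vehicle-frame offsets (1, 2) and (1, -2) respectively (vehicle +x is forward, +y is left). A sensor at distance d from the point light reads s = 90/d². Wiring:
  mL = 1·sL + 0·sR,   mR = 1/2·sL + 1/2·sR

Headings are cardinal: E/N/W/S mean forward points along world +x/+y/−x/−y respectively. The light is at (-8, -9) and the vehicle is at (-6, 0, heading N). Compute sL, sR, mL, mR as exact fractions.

9/10 45/58 9/10 243/290

left sensor world pos  = (-8, 1); dL² = 100
right sensor world pos = (-4, 1); dR² = 116
sL = 90/100 = 9/10
sR = 90/116 = 45/58
mL = 1·sL + 0·sR = 9/10
mR = 1/2·sL + 1/2·sR = 243/290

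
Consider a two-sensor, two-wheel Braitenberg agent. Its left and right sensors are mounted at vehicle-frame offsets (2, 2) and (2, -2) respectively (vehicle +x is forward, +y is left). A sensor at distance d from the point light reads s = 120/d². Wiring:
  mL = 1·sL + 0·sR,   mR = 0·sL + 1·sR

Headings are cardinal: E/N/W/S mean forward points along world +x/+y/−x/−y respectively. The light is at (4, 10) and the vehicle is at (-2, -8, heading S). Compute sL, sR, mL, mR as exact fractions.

15/52 15/58 15/52 15/58

left sensor world pos  = (0, -10); dL² = 416
right sensor world pos = (-4, -10); dR² = 464
sL = 120/416 = 15/52
sR = 120/464 = 15/58
mL = 1·sL + 0·sR = 15/52
mR = 0·sL + 1·sR = 15/58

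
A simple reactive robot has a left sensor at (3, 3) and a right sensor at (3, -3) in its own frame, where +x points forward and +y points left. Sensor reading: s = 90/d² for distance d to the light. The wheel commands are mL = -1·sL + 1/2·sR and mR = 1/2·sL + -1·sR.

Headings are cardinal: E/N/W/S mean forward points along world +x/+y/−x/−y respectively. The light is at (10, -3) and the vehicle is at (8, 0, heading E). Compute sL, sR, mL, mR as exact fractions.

90/37 90 1575/37 -3285/37

left sensor world pos  = (11, 3); dL² = 37
right sensor world pos = (11, -3); dR² = 1
sL = 90/37 = 90/37
sR = 90/1 = 90
mL = -1·sL + 1/2·sR = 1575/37
mR = 1/2·sL + -1·sR = -3285/37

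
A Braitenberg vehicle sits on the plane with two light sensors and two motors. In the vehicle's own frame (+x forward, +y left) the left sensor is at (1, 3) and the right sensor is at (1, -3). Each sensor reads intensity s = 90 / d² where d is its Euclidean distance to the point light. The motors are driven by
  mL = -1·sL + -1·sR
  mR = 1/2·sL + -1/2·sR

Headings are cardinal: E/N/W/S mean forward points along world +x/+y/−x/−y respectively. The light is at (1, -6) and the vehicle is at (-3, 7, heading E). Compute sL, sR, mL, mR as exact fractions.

left sensor world pos  = (-2, 10); dL² = 265
right sensor world pos = (-2, 4); dR² = 109
sL = 90/265 = 18/53
sR = 90/109 = 90/109
mL = -1·sL + -1·sR = -6732/5777
mR = 1/2·sL + -1/2·sR = -1404/5777

18/53 90/109 -6732/5777 -1404/5777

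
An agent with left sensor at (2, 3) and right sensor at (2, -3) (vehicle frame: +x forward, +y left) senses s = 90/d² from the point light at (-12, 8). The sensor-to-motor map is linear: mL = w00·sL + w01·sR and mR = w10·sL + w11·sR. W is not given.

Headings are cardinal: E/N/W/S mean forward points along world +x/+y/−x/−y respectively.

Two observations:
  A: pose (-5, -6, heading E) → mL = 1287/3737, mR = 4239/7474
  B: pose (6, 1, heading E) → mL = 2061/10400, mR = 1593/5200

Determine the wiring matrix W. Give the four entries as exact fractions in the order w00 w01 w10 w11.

obs A: pose=(-5,-6,E) → sL=45/101, sR=9/37, mL=1287/3737, mR=4239/7474
obs B: pose=(6,1,E) → sL=45/208, sR=9/50, mL=2061/10400, mR=1593/5200
sensor matrix S = [[45/101, 9/37], [45/208, 9/50]]; det S = 107163/3886480
solve [mL_A; mL_B] = S·[w00; w01] and [mR_A; mR_B] = S·[w10; w11]:
  w00 = 1/2, w01 = 1/2, w10 = 1, w11 = 1/2

1/2 1/2 1 1/2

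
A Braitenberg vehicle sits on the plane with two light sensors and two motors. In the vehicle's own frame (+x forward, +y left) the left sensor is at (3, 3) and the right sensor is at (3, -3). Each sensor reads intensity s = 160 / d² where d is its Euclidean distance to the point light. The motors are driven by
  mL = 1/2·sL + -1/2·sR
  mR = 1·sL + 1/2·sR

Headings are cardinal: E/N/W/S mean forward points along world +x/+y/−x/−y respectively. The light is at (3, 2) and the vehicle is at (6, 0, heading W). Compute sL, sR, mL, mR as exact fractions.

left sensor world pos  = (3, -3); dL² = 25
right sensor world pos = (3, 3); dR² = 1
sL = 160/25 = 32/5
sR = 160/1 = 160
mL = 1/2·sL + -1/2·sR = -384/5
mR = 1·sL + 1/2·sR = 432/5

32/5 160 -384/5 432/5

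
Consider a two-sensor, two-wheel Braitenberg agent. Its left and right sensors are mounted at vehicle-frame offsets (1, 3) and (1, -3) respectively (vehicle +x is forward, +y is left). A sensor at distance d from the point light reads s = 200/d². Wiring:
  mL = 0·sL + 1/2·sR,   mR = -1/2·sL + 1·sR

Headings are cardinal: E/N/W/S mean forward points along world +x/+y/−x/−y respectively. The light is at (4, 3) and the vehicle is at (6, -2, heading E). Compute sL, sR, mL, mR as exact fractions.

200/13 200/73 100/73 -4700/949

left sensor world pos  = (7, 1); dL² = 13
right sensor world pos = (7, -5); dR² = 73
sL = 200/13 = 200/13
sR = 200/73 = 200/73
mL = 0·sL + 1/2·sR = 100/73
mR = -1/2·sL + 1·sR = -4700/949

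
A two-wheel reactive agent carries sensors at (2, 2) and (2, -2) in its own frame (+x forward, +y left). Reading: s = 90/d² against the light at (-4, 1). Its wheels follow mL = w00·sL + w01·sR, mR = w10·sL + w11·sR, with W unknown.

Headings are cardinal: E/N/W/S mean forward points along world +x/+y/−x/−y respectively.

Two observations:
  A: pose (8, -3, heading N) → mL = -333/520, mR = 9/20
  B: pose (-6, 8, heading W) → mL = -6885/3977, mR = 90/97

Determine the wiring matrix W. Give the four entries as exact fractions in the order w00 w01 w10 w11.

-1 1/2 0 1

obs A: pose=(8,-3,N) → sL=45/52, sR=9/20, mL=-333/520, mR=9/20
obs B: pose=(-6,8,W) → sL=90/41, sR=90/97, mL=-6885/3977, mR=90/97
sensor matrix S = [[45/52, 9/20], [90/41, 90/97]]; det S = -9558/51701
solve [mL_A; mL_B] = S·[w00; w01] and [mR_A; mR_B] = S·[w10; w11]:
  w00 = -1, w01 = 1/2, w10 = 0, w11 = 1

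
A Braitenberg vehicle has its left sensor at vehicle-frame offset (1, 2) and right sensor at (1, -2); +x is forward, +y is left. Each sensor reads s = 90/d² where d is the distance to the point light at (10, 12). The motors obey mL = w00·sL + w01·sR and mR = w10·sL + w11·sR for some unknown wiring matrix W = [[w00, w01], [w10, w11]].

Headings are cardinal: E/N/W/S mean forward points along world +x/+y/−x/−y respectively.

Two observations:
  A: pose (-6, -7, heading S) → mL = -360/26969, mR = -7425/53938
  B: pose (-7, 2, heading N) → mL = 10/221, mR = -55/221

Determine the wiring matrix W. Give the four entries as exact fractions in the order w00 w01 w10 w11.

-1/2 1/2 -1/2 -1/2

obs A: pose=(-6,-7,S) → sL=45/298, sR=45/362, mL=-360/26969, mR=-7425/53938
obs B: pose=(-7,2,N) → sL=45/221, sR=5/17, mL=10/221, mR=-55/221
sensor matrix S = [[45/298, 45/362], [45/221, 5/17]]; det S = 113850/5960149
solve [mL_A; mL_B] = S·[w00; w01] and [mR_A; mR_B] = S·[w10; w11]:
  w00 = -1/2, w01 = 1/2, w10 = -1/2, w11 = -1/2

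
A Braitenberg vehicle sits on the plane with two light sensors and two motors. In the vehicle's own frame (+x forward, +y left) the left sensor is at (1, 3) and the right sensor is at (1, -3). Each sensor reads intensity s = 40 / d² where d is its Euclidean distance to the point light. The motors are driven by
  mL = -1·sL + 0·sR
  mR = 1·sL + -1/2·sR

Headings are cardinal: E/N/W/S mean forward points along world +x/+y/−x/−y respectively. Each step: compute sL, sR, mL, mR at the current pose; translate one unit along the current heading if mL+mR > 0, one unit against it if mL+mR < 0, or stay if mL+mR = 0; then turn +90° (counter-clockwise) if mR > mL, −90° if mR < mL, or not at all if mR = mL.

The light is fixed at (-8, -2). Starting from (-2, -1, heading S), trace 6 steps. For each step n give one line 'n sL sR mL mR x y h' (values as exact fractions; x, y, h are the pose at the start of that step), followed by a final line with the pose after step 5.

0 40/81 40/9 -40/81 -140/81 -2 -1 S
1 20/13 4/5 -20/13 74/65 -2 0 W
2 40/101 40/17 -40/101 -1340/1717 -1 0 S
3 10/9 5/9 -10/9 5/6 -1 1 W
4 8/25 40/29 -8/25 -268/725 0 1 S
5 4/5 20/49 -4/5 146/245 0 2 W
final 1 2 S

n=0: pose=(-2,-1,S); sL=40/81, sR=40/9; mL=-40/81, mR=-140/81; mL+mR=-20/9 → advance -1; mR−mL=-100/81 → turn -1·90°
n=1: pose=(-2,0,W); sL=20/13, sR=4/5; mL=-20/13, mR=74/65; mL+mR=-2/5 → advance -1; mR−mL=174/65 → turn +1·90°
n=2: pose=(-1,0,S); sL=40/101, sR=40/17; mL=-40/101, mR=-1340/1717; mL+mR=-20/17 → advance -1; mR−mL=-660/1717 → turn -1·90°
n=3: pose=(-1,1,W); sL=10/9, sR=5/9; mL=-10/9, mR=5/6; mL+mR=-5/18 → advance -1; mR−mL=35/18 → turn +1·90°
n=4: pose=(0,1,S); sL=8/25, sR=40/29; mL=-8/25, mR=-268/725; mL+mR=-20/29 → advance -1; mR−mL=-36/725 → turn -1·90°
n=5: pose=(0,2,W); sL=4/5, sR=20/49; mL=-4/5, mR=146/245; mL+mR=-10/49 → advance -1; mR−mL=342/245 → turn +1·90°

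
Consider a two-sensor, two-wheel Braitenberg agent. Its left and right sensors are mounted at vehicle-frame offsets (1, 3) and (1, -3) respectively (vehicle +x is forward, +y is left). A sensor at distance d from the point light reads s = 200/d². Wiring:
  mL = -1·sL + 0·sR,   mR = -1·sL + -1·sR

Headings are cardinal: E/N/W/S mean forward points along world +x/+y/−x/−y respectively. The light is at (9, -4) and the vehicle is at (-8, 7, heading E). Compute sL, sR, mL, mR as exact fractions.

left sensor world pos  = (-7, 10); dL² = 452
right sensor world pos = (-7, 4); dR² = 320
sL = 200/452 = 50/113
sR = 200/320 = 5/8
mL = -1·sL + 0·sR = -50/113
mR = -1·sL + -1·sR = -965/904

50/113 5/8 -50/113 -965/904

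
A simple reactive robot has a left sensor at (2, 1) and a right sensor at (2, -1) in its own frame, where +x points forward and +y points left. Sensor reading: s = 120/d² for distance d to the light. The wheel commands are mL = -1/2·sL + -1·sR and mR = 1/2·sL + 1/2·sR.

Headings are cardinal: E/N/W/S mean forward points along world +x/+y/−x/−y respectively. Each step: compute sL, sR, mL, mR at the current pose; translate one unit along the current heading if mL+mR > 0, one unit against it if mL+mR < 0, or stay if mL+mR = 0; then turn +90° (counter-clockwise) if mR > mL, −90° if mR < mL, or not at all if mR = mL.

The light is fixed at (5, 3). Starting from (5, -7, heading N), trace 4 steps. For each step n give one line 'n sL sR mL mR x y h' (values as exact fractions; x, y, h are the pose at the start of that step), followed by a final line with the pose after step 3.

0 24/13 24/13 -36/13 24/13 5 -7 N
1 30/37 15/13 -750/481 945/962 5 -8 W
2 120/173 120/169 -30900/29237 20520/29237 6 -8 S
3 4/3 12/13 -62/39 44/39 6 -7 E
final 5 -7 N

n=0: pose=(5,-7,N); sL=24/13, sR=24/13; mL=-36/13, mR=24/13; mL+mR=-12/13 → advance -1; mR−mL=60/13 → turn +1·90°
n=1: pose=(5,-8,W); sL=30/37, sR=15/13; mL=-750/481, mR=945/962; mL+mR=-15/26 → advance -1; mR−mL=2445/962 → turn +1·90°
n=2: pose=(6,-8,S); sL=120/173, sR=120/169; mL=-30900/29237, mR=20520/29237; mL+mR=-60/169 → advance -1; mR−mL=51420/29237 → turn +1·90°
n=3: pose=(6,-7,E); sL=4/3, sR=12/13; mL=-62/39, mR=44/39; mL+mR=-6/13 → advance -1; mR−mL=106/39 → turn +1·90°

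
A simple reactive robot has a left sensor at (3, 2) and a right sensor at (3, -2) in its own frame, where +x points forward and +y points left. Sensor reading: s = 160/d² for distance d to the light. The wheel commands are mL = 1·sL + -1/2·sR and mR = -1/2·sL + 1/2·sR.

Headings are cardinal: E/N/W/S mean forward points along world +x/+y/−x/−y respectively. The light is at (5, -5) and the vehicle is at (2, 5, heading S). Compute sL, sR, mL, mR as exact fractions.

left sensor world pos  = (4, 2); dL² = 50
right sensor world pos = (0, 2); dR² = 74
sL = 160/50 = 16/5
sR = 160/74 = 80/37
mL = 1·sL + -1/2·sR = 392/185
mR = -1/2·sL + 1/2·sR = -96/185

16/5 80/37 392/185 -96/185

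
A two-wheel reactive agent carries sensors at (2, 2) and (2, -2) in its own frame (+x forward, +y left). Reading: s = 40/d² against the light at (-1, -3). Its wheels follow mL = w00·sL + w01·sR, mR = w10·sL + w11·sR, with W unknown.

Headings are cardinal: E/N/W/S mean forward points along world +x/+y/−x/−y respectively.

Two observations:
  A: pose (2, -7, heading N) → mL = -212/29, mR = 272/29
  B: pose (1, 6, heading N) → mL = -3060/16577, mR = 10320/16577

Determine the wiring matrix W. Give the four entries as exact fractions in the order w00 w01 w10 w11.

-1 1/2 1 1

obs A: pose=(2,-7,N) → sL=8, sR=40/29, mL=-212/29, mR=272/29
obs B: pose=(1,6,N) → sL=40/121, sR=40/137, mL=-3060/16577, mR=10320/16577
sensor matrix S = [[8, 40/29], [40/121, 40/137]]; det S = 903680/480733
solve [mL_A; mL_B] = S·[w00; w01] and [mR_A; mR_B] = S·[w10; w11]:
  w00 = -1, w01 = 1/2, w10 = 1, w11 = 1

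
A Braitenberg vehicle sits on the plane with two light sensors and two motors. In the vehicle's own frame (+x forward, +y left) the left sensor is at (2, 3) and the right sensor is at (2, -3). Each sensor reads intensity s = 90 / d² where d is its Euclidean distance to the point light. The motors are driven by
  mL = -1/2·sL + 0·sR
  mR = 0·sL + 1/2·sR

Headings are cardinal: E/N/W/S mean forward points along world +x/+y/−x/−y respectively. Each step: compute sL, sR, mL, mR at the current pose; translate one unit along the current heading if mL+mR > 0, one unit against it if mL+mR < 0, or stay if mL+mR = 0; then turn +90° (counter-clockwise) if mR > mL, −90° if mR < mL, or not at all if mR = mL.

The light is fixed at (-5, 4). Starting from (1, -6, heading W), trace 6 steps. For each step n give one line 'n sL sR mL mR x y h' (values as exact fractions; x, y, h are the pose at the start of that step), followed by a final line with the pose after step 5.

0 18/37 18/13 -9/37 9/13 1 -6 W
1 45/104 45/74 -45/208 45/148 0 -6 S
2 90/113 18/49 -45/113 9/49 0 -7 E
3 45/41 9/13 -45/82 9/26 -1 -7 N
4 90/229 18/17 -45/229 9/17 -1 -8 W
5 45/116 45/98 -45/232 45/196 -2 -8 S
final -2 -9 E

n=0: pose=(1,-6,W); sL=18/37, sR=18/13; mL=-9/37, mR=9/13; mL+mR=216/481 → advance +1; mR−mL=450/481 → turn +1·90°
n=1: pose=(0,-6,S); sL=45/104, sR=45/74; mL=-45/208, mR=45/148; mL+mR=675/7696 → advance +1; mR−mL=4005/7696 → turn +1·90°
n=2: pose=(0,-7,E); sL=90/113, sR=18/49; mL=-45/113, mR=9/49; mL+mR=-1188/5537 → advance -1; mR−mL=3222/5537 → turn +1·90°
n=3: pose=(-1,-7,N); sL=45/41, sR=9/13; mL=-45/82, mR=9/26; mL+mR=-108/533 → advance -1; mR−mL=477/533 → turn +1·90°
n=4: pose=(-1,-8,W); sL=90/229, sR=18/17; mL=-45/229, mR=9/17; mL+mR=1296/3893 → advance +1; mR−mL=2826/3893 → turn +1·90°
n=5: pose=(-2,-8,S); sL=45/116, sR=45/98; mL=-45/232, mR=45/196; mL+mR=405/11368 → advance +1; mR−mL=4815/11368 → turn +1·90°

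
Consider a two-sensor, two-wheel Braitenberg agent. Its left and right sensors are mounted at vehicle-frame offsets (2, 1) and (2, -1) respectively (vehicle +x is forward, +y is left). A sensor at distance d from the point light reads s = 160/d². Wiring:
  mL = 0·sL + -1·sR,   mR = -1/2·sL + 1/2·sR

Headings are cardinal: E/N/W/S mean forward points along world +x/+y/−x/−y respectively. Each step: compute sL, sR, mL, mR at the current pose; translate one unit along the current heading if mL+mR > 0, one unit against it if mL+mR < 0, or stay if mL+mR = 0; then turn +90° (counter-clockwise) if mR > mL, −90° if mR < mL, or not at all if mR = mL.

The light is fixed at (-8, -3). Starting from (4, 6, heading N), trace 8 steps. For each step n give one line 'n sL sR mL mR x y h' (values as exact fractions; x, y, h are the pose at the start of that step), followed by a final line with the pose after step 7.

n=0: pose=(4,6,N); sL=80/121, sR=16/29; mL=-16/29, mR=-192/3509; mL+mR=-2128/3509 → advance -1; mR−mL=1744/3509 → turn +1·90°
n=1: pose=(4,5,W); sL=160/149, sR=160/181; mL=-160/181, mR=-2560/26969; mL+mR=-26400/26969 → advance -1; mR−mL=21280/26969 → turn +1·90°
n=2: pose=(5,5,S); sL=20/29, sR=8/9; mL=-8/9, mR=26/261; mL+mR=-206/261 → advance -1; mR−mL=86/87 → turn +1·90°
n=3: pose=(5,6,E); sL=32/65, sR=160/289; mL=-160/289, mR=576/18785; mL+mR=-9824/18785 → advance -1; mR−mL=10976/18785 → turn +1·90°
n=4: pose=(4,6,N); sL=80/121, sR=16/29; mL=-16/29, mR=-192/3509; mL+mR=-2128/3509 → advance -1; mR−mL=1744/3509 → turn +1·90°
n=5: pose=(4,5,W); sL=160/149, sR=160/181; mL=-160/181, mR=-2560/26969; mL+mR=-26400/26969 → advance -1; mR−mL=21280/26969 → turn +1·90°
n=6: pose=(5,5,S); sL=20/29, sR=8/9; mL=-8/9, mR=26/261; mL+mR=-206/261 → advance -1; mR−mL=86/87 → turn +1·90°
n=7: pose=(5,6,E); sL=32/65, sR=160/289; mL=-160/289, mR=576/18785; mL+mR=-9824/18785 → advance -1; mR−mL=10976/18785 → turn +1·90°

0 80/121 16/29 -16/29 -192/3509 4 6 N
1 160/149 160/181 -160/181 -2560/26969 4 5 W
2 20/29 8/9 -8/9 26/261 5 5 S
3 32/65 160/289 -160/289 576/18785 5 6 E
4 80/121 16/29 -16/29 -192/3509 4 6 N
5 160/149 160/181 -160/181 -2560/26969 4 5 W
6 20/29 8/9 -8/9 26/261 5 5 S
7 32/65 160/289 -160/289 576/18785 5 6 E
final 4 6 N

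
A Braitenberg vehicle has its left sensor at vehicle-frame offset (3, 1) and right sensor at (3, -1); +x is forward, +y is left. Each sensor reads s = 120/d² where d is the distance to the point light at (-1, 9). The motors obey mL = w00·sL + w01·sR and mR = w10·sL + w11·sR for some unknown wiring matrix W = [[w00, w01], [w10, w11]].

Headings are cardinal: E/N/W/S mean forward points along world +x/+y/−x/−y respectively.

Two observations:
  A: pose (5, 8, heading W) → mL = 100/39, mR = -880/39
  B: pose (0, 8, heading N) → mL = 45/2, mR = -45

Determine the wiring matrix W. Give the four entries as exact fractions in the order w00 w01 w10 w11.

obs A: pose=(5,8,W) → sL=120/13, sR=40/3, mL=100/39, mR=-880/39
obs B: pose=(0,8,N) → sL=30, sR=15, mL=45/2, mR=-45
sensor matrix S = [[120/13, 40/3], [30, 15]]; det S = -3400/13
solve [mL_A; mL_B] = S·[w00; w01] and [mR_A; mR_B] = S·[w10; w11]:
  w00 = 1, w01 = -1/2, w10 = -1, w11 = -1

1 -1/2 -1 -1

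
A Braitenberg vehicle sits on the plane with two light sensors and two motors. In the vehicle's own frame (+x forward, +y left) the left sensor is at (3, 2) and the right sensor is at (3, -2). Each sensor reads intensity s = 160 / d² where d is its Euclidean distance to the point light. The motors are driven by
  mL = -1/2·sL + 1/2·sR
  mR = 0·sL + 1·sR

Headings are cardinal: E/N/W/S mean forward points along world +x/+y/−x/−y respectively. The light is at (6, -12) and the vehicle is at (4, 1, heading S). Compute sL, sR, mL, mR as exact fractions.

left sensor world pos  = (6, -2); dL² = 100
right sensor world pos = (2, -2); dR² = 116
sL = 160/100 = 8/5
sR = 160/116 = 40/29
mL = -1/2·sL + 1/2·sR = -16/145
mR = 0·sL + 1·sR = 40/29

8/5 40/29 -16/145 40/29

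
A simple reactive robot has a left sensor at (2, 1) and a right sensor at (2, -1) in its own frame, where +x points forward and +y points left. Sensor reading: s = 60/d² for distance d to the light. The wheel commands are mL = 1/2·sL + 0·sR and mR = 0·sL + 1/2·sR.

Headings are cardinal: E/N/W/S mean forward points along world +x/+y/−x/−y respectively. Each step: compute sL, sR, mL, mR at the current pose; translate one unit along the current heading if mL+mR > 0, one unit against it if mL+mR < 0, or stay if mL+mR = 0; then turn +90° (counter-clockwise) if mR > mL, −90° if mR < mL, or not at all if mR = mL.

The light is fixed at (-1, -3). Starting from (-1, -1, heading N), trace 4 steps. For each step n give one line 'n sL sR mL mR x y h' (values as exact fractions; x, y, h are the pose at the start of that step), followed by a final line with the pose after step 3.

0 60/17 60/17 30/17 30/17 -1 -1 N
1 30/13 30/13 15/13 15/13 -1 0 N
2 60/37 60/37 30/37 30/37 -1 1 N
3 6/5 6/5 3/5 3/5 -1 2 N
final -1 3 N

n=0: pose=(-1,-1,N); sL=60/17, sR=60/17; mL=30/17, mR=30/17; mL+mR=60/17 → advance +1; mR−mL=0 → turn +0·90°
n=1: pose=(-1,0,N); sL=30/13, sR=30/13; mL=15/13, mR=15/13; mL+mR=30/13 → advance +1; mR−mL=0 → turn +0·90°
n=2: pose=(-1,1,N); sL=60/37, sR=60/37; mL=30/37, mR=30/37; mL+mR=60/37 → advance +1; mR−mL=0 → turn +0·90°
n=3: pose=(-1,2,N); sL=6/5, sR=6/5; mL=3/5, mR=3/5; mL+mR=6/5 → advance +1; mR−mL=0 → turn +0·90°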